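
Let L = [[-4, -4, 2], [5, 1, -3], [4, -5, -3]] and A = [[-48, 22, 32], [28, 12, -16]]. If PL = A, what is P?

Right-multiplying both sides by L⁻¹ gives P = AL⁻¹.
L has determinant 2; L⁻¹ = [[-9, -11, 5], [3/2, 2, -1], [-29/2, -18, 8]].
P = AL⁻¹ = [[-48, 22, 32], [28, 12, -16]] · [[-9, -11, 5], [3/2, 2, -1], [-29/2, -18, 8]] = [[1, -4, -6], [-2, 4, 0]].

P = [[1, -4, -6], [-2, 4, 0]]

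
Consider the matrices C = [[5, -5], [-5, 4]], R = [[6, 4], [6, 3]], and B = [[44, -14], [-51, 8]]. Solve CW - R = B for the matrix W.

W = [[5, -3], [-5, -1]]

CW = B + R = [[50, -10], [-45, 11]].
Left-multiplying both sides by C⁻¹ gives W = C⁻¹(B + R).
det C = -5; the adjugate gives C⁻¹ = [[-4/5, -1], [-1, -1]].
W = C⁻¹(B + R) = [[5, -3], [-5, -1]].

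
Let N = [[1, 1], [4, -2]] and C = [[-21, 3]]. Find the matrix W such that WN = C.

W = [[-5, -4]]

N is on the right of W, so right-multiply by N⁻¹: W = CN⁻¹.
det N = -6; the adjugate gives N⁻¹ = [[1/3, 1/6], [2/3, -1/6]].
W = CN⁻¹ = [[-21, 3]] · [[1/3, 1/6], [2/3, -1/6]] = [[-5, -4]].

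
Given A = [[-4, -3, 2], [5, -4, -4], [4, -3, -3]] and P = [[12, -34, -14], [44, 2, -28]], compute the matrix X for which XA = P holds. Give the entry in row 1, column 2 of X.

A is on the right of X, so right-multiply by A⁻¹: X = PA⁻¹.
det A = 5; the adjugate gives A⁻¹ = [[0, -3, 4], [-1/5, 4/5, -6/5], [1/5, -24/5, 31/5]].
X = PA⁻¹ = [[12, -34, -14], [44, 2, -28]] · [[0, -3, 4], [-1/5, 4/5, -6/5], [1/5, -24/5, 31/5]] = [[4, 4, 2], [-6, 4, 0]].

4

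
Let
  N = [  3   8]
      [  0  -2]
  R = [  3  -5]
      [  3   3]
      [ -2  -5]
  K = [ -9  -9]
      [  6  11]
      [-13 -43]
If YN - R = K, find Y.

YN = K + R = [[-6, -14], [9, 14], [-15, -48]].
Since N sits to the right of Y, Y = (K + R)N⁻¹.
det N = -6, so N⁻¹ = [[1/3, 4/3], [0, -1/2]].
Y = (K + R)N⁻¹ = [[-2, -1], [3, 5], [-5, 4]].

Y = [[-2, -1], [3, 5], [-5, 4]]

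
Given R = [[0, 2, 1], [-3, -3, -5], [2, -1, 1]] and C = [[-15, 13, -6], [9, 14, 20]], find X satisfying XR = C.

X = [[5, 1, -6], [-2, -5, -3]]

Since R sits to the right of X, X = CR⁻¹.
det R = -5, so R⁻¹ = [[8/5, 3/5, 7/5], [7/5, 2/5, 3/5], [-9/5, -4/5, -6/5]].
X = CR⁻¹ = [[-15, 13, -6], [9, 14, 20]] · [[8/5, 3/5, 7/5], [7/5, 2/5, 3/5], [-9/5, -4/5, -6/5]] = [[5, 1, -6], [-2, -5, -3]].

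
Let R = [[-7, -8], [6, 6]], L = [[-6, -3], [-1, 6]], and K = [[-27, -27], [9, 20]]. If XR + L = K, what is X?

X = [[3, 0], [-4, -3]]

XR = K − L = [[-21, -24], [10, 14]].
R is on the right of X, so right-multiply by R⁻¹: X = (K − L)R⁻¹.
det R = 6; the adjugate gives R⁻¹ = [[1, 4/3], [-1, -7/6]].
X = (K − L)R⁻¹ = [[3, 0], [-4, -3]].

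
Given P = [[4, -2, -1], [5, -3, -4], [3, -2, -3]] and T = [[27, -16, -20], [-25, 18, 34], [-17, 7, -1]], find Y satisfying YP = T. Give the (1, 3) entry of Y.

Since P sits to the right of Y, Y = TP⁻¹.
P has determinant -1; P⁻¹ = [[-1, 4, -5], [-3, 9, -11], [1, -2, 2]].
Y = TP⁻¹ = [[27, -16, -20], [-25, 18, 34], [-17, 7, -1]] · [[-1, 4, -5], [-3, 9, -11], [1, -2, 2]] = [[1, 4, 1], [5, -6, -5], [-5, -3, 6]].

1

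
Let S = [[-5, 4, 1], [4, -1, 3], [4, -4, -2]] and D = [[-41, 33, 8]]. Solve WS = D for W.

Right-multiplying both sides by S⁻¹ gives W = DS⁻¹.
det S = -2; the adjugate gives S⁻¹ = [[-7, -2, -13/2], [-10, -3, -19/2], [6, 2, 11/2]].
W = DS⁻¹ = [[-41, 33, 8]] · [[-7, -2, -13/2], [-10, -3, -19/2], [6, 2, 11/2]] = [[5, -1, -3]].

W = [[5, -1, -3]]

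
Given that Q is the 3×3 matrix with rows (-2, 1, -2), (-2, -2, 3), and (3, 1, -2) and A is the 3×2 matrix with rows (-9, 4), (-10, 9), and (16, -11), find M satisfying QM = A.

M = [[5, -3], [-3, 0], [-2, 1]]

Left-multiplying both sides by Q⁻¹ gives M = Q⁻¹A.
det Q = -5, so Q⁻¹ = [[-1/5, 0, 1/5], [-1, -2, -2], [-4/5, -1, -6/5]].
M = Q⁻¹A = [[-1/5, 0, 1/5], [-1, -2, -2], [-4/5, -1, -6/5]] · [[-9, 4], [-10, 9], [16, -11]] = [[5, -3], [-3, 0], [-2, 1]].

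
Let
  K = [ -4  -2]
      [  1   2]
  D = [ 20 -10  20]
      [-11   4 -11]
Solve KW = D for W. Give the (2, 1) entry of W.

Since K multiplies W on the left, W = K⁻¹D.
det K = -6; the adjugate gives K⁻¹ = [[-1/3, -1/3], [1/6, 2/3]].
W = K⁻¹D = [[-1/3, -1/3], [1/6, 2/3]] · [[20, -10, 20], [-11, 4, -11]] = [[-3, 2, -3], [-4, 1, -4]].

-4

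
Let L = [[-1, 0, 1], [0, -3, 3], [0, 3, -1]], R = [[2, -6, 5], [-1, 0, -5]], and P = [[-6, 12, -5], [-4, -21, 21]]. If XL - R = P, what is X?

X = [[4, -1, 1], [5, 2, -5]]

XL = P + R = [[-4, 6, 0], [-5, -21, 16]].
L is on the right of X, so right-multiply by L⁻¹: X = (P + R)L⁻¹.
L has determinant 6; L⁻¹ = [[-1, 1/2, 1/2], [0, 1/6, 1/2], [0, 1/2, 1/2]].
X = (P + R)L⁻¹ = [[4, -1, 1], [5, 2, -5]].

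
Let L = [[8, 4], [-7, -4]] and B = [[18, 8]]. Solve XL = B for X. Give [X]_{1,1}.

4

Since L sits to the right of X, X = BL⁻¹.
det L = -4; the adjugate gives L⁻¹ = [[1, 1], [-7/4, -2]].
X = BL⁻¹ = [[18, 8]] · [[1, 1], [-7/4, -2]] = [[4, 2]].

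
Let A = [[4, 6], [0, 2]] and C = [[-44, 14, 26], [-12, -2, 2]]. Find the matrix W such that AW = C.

W = [[-2, 5, 5], [-6, -1, 1]]

Left-multiplying both sides by A⁻¹ gives W = A⁻¹C.
det A = 8; the adjugate gives A⁻¹ = [[1/4, -3/4], [0, 1/2]].
W = A⁻¹C = [[1/4, -3/4], [0, 1/2]] · [[-44, 14, 26], [-12, -2, 2]] = [[-2, 5, 5], [-6, -1, 1]].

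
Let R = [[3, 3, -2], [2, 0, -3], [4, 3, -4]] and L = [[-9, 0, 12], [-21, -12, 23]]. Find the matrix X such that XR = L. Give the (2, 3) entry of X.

-3

Right-multiplying both sides by R⁻¹ gives X = LR⁻¹.
R has determinant 3; R⁻¹ = [[3, 2, -3], [-4/3, -4/3, 5/3], [2, 1, -2]].
X = LR⁻¹ = [[-9, 0, 12], [-21, -12, 23]] · [[3, 2, -3], [-4/3, -4/3, 5/3], [2, 1, -2]] = [[-3, -6, 3], [-1, -3, -3]].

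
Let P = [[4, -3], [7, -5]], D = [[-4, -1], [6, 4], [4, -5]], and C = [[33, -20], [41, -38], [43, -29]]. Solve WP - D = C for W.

WP = C + D = [[29, -21], [47, -34], [47, -34]].
P is on the right of W, so right-multiply by P⁻¹: W = (C + D)P⁻¹.
det P = 1; the adjugate gives P⁻¹ = [[-5, 3], [-7, 4]].
W = (C + D)P⁻¹ = [[2, 3], [3, 5], [3, 5]].

W = [[2, 3], [3, 5], [3, 5]]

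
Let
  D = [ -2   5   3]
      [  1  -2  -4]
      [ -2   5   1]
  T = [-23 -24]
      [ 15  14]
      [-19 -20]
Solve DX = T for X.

X = [[1, -6], [-3, -6], [-2, -2]]

Left-multiplying both sides by D⁻¹ gives X = D⁻¹T.
det D = 2; the adjugate gives D⁻¹ = [[9, 5, -7], [7/2, 2, -5/2], [1/2, 0, -1/2]].
X = D⁻¹T = [[9, 5, -7], [7/2, 2, -5/2], [1/2, 0, -1/2]] · [[-23, -24], [15, 14], [-19, -20]] = [[1, -6], [-3, -6], [-2, -2]].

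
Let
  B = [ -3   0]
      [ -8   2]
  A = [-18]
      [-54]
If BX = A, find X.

Left-multiplying both sides by B⁻¹ gives X = B⁻¹A.
det B = -6; the adjugate gives B⁻¹ = [[-1/3, 0], [-4/3, 1/2]].
X = B⁻¹A = [[-1/3, 0], [-4/3, 1/2]] · [[-18], [-54]] = [[6], [-3]].

X = [[6], [-3]]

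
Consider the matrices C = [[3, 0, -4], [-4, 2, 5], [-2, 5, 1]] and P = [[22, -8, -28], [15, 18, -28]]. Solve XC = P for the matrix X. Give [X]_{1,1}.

Since C sits to the right of X, X = PC⁻¹.
det C = -5; the adjugate gives C⁻¹ = [[23/5, 4, -8/5], [6/5, 1, -1/5], [16/5, 3, -6/5]].
X = PC⁻¹ = [[22, -8, -28], [15, 18, -28]] · [[23/5, 4, -8/5], [6/5, 1, -1/5], [16/5, 3, -6/5]] = [[2, -4, 0], [1, -6, 6]].

2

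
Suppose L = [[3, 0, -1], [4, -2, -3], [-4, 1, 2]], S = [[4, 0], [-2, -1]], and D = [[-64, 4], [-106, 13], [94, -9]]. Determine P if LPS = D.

P = [[-5, -1], [2, 3], [3, 1]]

P = L⁻¹DS⁻¹ (apply L⁻¹ on the left and S⁻¹ on the right).
det L = 1; the adjugate gives L⁻¹ = [[-1, -1, -2], [4, 2, 5], [-4, -3, -6]].
det S = -4; the adjugate gives S⁻¹ = [[1/4, 0], [-1/2, -1]].
L⁻¹D = [[-18, 1], [2, -3], [10, -1]].
P = (L⁻¹D)S⁻¹ = [[-5, -1], [2, 3], [3, 1]].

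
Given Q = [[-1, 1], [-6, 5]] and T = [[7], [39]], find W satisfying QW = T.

W = [[-4], [3]]

Since Q multiplies W on the left, W = Q⁻¹T.
Q has determinant 1; Q⁻¹ = [[5, -1], [6, -1]].
W = Q⁻¹T = [[5, -1], [6, -1]] · [[7], [39]] = [[-4], [3]].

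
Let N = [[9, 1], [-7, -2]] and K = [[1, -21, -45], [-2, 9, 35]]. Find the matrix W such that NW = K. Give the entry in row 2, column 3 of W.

Left-multiplying both sides by N⁻¹ gives W = N⁻¹K.
det N = -11; the adjugate gives N⁻¹ = [[2/11, 1/11], [-7/11, -9/11]].
W = N⁻¹K = [[2/11, 1/11], [-7/11, -9/11]] · [[1, -21, -45], [-2, 9, 35]] = [[0, -3, -5], [1, 6, 0]].

0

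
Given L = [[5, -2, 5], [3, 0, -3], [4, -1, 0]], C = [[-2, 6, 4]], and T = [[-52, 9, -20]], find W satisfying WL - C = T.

WL = T + C = [[-54, 15, -16]].
L is on the right of W, so right-multiply by L⁻¹: W = (T + C)L⁻¹.
L has determinant -6; L⁻¹ = [[1/2, 5/6, -1], [2, 10/3, -5], [1/2, 1/2, -1]].
W = (T + C)L⁻¹ = [[-5, -3, -5]].

W = [[-5, -3, -5]]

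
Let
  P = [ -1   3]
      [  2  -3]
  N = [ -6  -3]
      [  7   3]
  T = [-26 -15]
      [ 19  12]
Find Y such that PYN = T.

Y = [[0, -1], [3, 1]]

Isolating Y: multiply by P⁻¹ from the left and N⁻¹ from the right, so Y = P⁻¹TN⁻¹.
P has determinant -3; P⁻¹ = [[1, 1], [2/3, 1/3]].
N has determinant 3; N⁻¹ = [[1, 1], [-7/3, -2]].
P⁻¹T = [[-7, -3], [-11, -6]].
Y = (P⁻¹T)N⁻¹ = [[0, -1], [3, 1]].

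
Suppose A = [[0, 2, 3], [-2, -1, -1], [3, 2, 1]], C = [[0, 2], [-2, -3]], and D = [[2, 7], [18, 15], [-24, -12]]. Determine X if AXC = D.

Left-multiply by A⁻¹ and right-multiply by C⁻¹: X = A⁻¹DC⁻¹.
det A = -5, so A⁻¹ = [[-1/5, -4/5, -1/5], [1/5, 9/5, 6/5], [1/5, -6/5, -4/5]].
C has determinant 4; C⁻¹ = [[-3/4, -1/2], [1/2, 0]].
A⁻¹D = [[-10, -11], [4, 14], [-2, -7]].
X = (A⁻¹D)C⁻¹ = [[2, 5], [4, -2], [-2, 1]].

X = [[2, 5], [4, -2], [-2, 1]]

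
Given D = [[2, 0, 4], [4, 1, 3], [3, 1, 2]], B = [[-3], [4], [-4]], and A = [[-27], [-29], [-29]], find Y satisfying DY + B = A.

Y = [[-4], [-5], [-4]]

DY = A − B = [[-24], [-33], [-25]].
Left-multiplying both sides by D⁻¹ gives Y = D⁻¹(A − B).
det D = 2, so D⁻¹ = [[-1/2, 2, -2], [1/2, -4, 5], [1/2, -1, 1]].
Y = D⁻¹(A − B) = [[-4], [-5], [-4]].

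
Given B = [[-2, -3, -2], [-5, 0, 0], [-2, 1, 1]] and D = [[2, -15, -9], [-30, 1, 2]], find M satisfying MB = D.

B is on the right of M, so right-multiply by B⁻¹: M = DB⁻¹.
det B = -5; the adjugate gives B⁻¹ = [[0, -1/5, 0], [-1, 6/5, -2], [1, -8/5, 3]].
M = DB⁻¹ = [[2, -15, -9], [-30, 1, 2]] · [[0, -1/5, 0], [-1, 6/5, -2], [1, -8/5, 3]] = [[6, -4, 3], [1, 4, 4]].

M = [[6, -4, 3], [1, 4, 4]]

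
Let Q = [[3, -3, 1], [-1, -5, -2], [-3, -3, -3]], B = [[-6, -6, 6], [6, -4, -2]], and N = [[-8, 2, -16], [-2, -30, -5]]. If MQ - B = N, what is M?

MQ = N + B = [[-14, -4, -10], [4, -34, -7]].
Since Q sits to the right of M, M = (N + B)Q⁻¹.
det Q = 6, so Q⁻¹ = [[3/2, -2, 11/6], [1/2, -1, 5/6], [-2, 3, -3]].
M = (N + B)Q⁻¹ = [[-3, 2, 1], [3, 5, 0]].

M = [[-3, 2, 1], [3, 5, 0]]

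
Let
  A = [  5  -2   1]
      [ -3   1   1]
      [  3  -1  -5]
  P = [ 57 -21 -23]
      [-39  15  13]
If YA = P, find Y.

Y = [[6, -4, 5], [-6, -1, -4]]

Since A sits to the right of Y, Y = PA⁻¹.
A has determinant 4; A⁻¹ = [[-1, -11/4, -3/4], [-3, -7, -2], [0, -1/4, -1/4]].
Y = PA⁻¹ = [[57, -21, -23], [-39, 15, 13]] · [[-1, -11/4, -3/4], [-3, -7, -2], [0, -1/4, -1/4]] = [[6, -4, 5], [-6, -1, -4]].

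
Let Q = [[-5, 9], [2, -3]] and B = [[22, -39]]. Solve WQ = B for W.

Q is on the right of W, so right-multiply by Q⁻¹: W = BQ⁻¹.
det Q = -3, so Q⁻¹ = [[1, 3], [2/3, 5/3]].
W = BQ⁻¹ = [[22, -39]] · [[1, 3], [2/3, 5/3]] = [[-4, 1]].

W = [[-4, 1]]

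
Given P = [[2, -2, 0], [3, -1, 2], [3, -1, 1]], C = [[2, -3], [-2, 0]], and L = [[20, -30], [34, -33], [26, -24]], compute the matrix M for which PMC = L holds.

M = P⁻¹LC⁻¹ (apply P⁻¹ on the left and C⁻¹ on the right).
det P = -4; the adjugate gives P⁻¹ = [[-1/4, -1/2, 1], [-3/4, -1/2, 1], [0, 1, -1]].
det C = -6; the adjugate gives C⁻¹ = [[0, -1/2], [-1/3, -1/3]].
P⁻¹L = [[4, 0], [-6, 15], [8, -9]].
M = (P⁻¹L)C⁻¹ = [[0, -2], [-5, -2], [3, -1]].

M = [[0, -2], [-5, -2], [3, -1]]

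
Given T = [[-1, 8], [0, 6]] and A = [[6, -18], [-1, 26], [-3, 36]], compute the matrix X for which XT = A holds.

T is on the right of X, so right-multiply by T⁻¹: X = AT⁻¹.
det T = -6, so T⁻¹ = [[-1, 4/3], [0, 1/6]].
X = AT⁻¹ = [[6, -18], [-1, 26], [-3, 36]] · [[-1, 4/3], [0, 1/6]] = [[-6, 5], [1, 3], [3, 2]].

X = [[-6, 5], [1, 3], [3, 2]]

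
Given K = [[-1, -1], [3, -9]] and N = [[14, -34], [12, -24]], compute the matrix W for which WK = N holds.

Since K sits to the right of W, W = NK⁻¹.
det K = 12; the adjugate gives K⁻¹ = [[-3/4, 1/12], [-1/4, -1/12]].
W = NK⁻¹ = [[14, -34], [12, -24]] · [[-3/4, 1/12], [-1/4, -1/12]] = [[-2, 4], [-3, 3]].

W = [[-2, 4], [-3, 3]]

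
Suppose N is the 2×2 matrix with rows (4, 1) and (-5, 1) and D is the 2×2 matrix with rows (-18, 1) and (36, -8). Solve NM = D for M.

M = [[-6, 1], [6, -3]]

Since N multiplies M on the left, M = N⁻¹D.
N has determinant 9; N⁻¹ = [[1/9, -1/9], [5/9, 4/9]].
M = N⁻¹D = [[1/9, -1/9], [5/9, 4/9]] · [[-18, 1], [36, -8]] = [[-6, 1], [6, -3]].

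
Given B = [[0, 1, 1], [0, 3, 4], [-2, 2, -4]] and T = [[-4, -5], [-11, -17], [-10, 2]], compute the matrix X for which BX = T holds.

X = [[-2, 0], [-5, -3], [1, -2]]

B is on the left of X, so left-multiply by B⁻¹: X = B⁻¹T.
B has determinant -2; B⁻¹ = [[10, -3, -1/2], [4, -1, 0], [-3, 1, 0]].
X = B⁻¹T = [[10, -3, -1/2], [4, -1, 0], [-3, 1, 0]] · [[-4, -5], [-11, -17], [-10, 2]] = [[-2, 0], [-5, -3], [1, -2]].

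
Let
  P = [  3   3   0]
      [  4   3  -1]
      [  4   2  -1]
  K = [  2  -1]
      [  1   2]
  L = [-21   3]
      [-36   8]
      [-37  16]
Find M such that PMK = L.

M = P⁻¹LK⁻¹ (apply P⁻¹ on the left and K⁻¹ on the right).
det P = -3, so P⁻¹ = [[1/3, -1, 1], [0, 1, -1], [4/3, -2, 1]].
det K = 5; the adjugate gives K⁻¹ = [[2/5, 1/5], [-1/5, 2/5]].
P⁻¹L = [[-8, 9], [1, -8], [7, 4]].
M = (P⁻¹L)K⁻¹ = [[-5, 2], [2, -3], [2, 3]].

M = [[-5, 2], [2, -3], [2, 3]]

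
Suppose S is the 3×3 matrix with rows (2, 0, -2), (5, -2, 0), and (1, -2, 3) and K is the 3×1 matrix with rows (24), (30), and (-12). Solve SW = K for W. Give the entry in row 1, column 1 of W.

6

Since S multiplies W on the left, W = S⁻¹K.
det S = 4, so S⁻¹ = [[-3/2, 1, -1], [-15/4, 2, -5/2], [-2, 1, -1]].
W = S⁻¹K = [[-3/2, 1, -1], [-15/4, 2, -5/2], [-2, 1, -1]] · [[24], [30], [-12]] = [[6], [0], [-6]].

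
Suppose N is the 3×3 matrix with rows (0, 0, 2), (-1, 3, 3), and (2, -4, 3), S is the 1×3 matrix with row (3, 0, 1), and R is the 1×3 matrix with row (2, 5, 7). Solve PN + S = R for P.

P = [[-3, 3, 1]]

PN = R − S = [[-1, 5, 6]].
N is on the right of P, so right-multiply by N⁻¹: P = (R − S)N⁻¹.
det N = -4; the adjugate gives N⁻¹ = [[-21/4, 2, 3/2], [-9/4, 1, 1/2], [1/2, 0, 0]].
P = (R − S)N⁻¹ = [[-3, 3, 1]].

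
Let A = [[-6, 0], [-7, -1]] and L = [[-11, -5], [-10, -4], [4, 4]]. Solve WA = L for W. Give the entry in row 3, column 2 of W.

-4

Since A sits to the right of W, W = LA⁻¹.
det A = 6; the adjugate gives A⁻¹ = [[-1/6, 0], [7/6, -1]].
W = LA⁻¹ = [[-11, -5], [-10, -4], [4, 4]] · [[-1/6, 0], [7/6, -1]] = [[-4, 5], [-3, 4], [4, -4]].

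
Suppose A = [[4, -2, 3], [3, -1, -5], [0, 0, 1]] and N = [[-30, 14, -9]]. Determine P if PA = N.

P = [[-6, -2, -1]]

A is on the right of P, so right-multiply by A⁻¹: P = NA⁻¹.
det A = 2, so A⁻¹ = [[-1/2, 1, 13/2], [-3/2, 2, 29/2], [0, 0, 1]].
P = NA⁻¹ = [[-30, 14, -9]] · [[-1/2, 1, 13/2], [-3/2, 2, 29/2], [0, 0, 1]] = [[-6, -2, -1]].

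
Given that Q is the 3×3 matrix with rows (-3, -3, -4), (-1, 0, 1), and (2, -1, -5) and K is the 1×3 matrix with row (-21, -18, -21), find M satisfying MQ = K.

M = [[6, 3, 0]]

Right-multiplying both sides by Q⁻¹ gives M = KQ⁻¹.
det Q = 2; the adjugate gives Q⁻¹ = [[1/2, -11/2, -3/2], [-3/2, 23/2, 7/2], [1/2, -9/2, -3/2]].
M = KQ⁻¹ = [[-21, -18, -21]] · [[1/2, -11/2, -3/2], [-3/2, 23/2, 7/2], [1/2, -9/2, -3/2]] = [[6, 3, 0]].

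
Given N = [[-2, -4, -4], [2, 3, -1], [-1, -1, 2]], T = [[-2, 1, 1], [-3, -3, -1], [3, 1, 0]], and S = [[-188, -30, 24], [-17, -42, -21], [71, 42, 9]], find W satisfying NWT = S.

W = [[-5, 1, -1], [-4, -1, -2], [-5, -5, 5]]

W = N⁻¹ST⁻¹ (apply N⁻¹ on the left and T⁻¹ on the right).
det N = -2, so N⁻¹ = [[-5/2, -6, -8], [3/2, 4, 5], [-1/2, -1, -1]].
det T = 1; the adjugate gives T⁻¹ = [[1, 1, 2], [-3, -3, -5], [6, 5, 9]].
N⁻¹S = [[4, -9, -6], [5, -3, -3], [40, 15, 0]].
W = (N⁻¹S)T⁻¹ = [[-5, 1, -1], [-4, -1, -2], [-5, -5, 5]].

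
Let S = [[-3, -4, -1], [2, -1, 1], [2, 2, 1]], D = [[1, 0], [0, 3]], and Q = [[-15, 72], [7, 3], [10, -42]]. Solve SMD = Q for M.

M = [[3, 0], [1, -5], [2, -4]]

Isolating M: multiply by S⁻¹ from the left and D⁻¹ from the right, so M = S⁻¹QD⁻¹.
S has determinant 3; S⁻¹ = [[-1, 2/3, -5/3], [0, -1/3, 1/3], [2, -2/3, 11/3]].
D has determinant 3; D⁻¹ = [[1, 0], [0, 1/3]].
S⁻¹Q = [[3, 0], [1, -15], [2, -12]].
M = (S⁻¹Q)D⁻¹ = [[3, 0], [1, -5], [2, -4]].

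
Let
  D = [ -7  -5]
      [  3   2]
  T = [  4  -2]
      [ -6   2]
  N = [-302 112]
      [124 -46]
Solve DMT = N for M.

M = [[1, -2], [2, -5]]

Isolating M: multiply by D⁻¹ from the left and T⁻¹ from the right, so M = D⁻¹NT⁻¹.
det D = 1, so D⁻¹ = [[2, 5], [-3, -7]].
det T = -4, so T⁻¹ = [[-1/2, -1/2], [-3/2, -1]].
D⁻¹N = [[16, -6], [38, -14]].
M = (D⁻¹N)T⁻¹ = [[1, -2], [2, -5]].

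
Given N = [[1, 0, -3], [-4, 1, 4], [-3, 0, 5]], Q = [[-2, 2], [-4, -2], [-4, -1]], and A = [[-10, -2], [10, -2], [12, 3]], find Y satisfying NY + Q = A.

NY = A − Q = [[-8, -4], [14, 0], [16, 4]].
Left-multiplying both sides by N⁻¹ gives Y = N⁻¹(A − Q).
det N = -4, so N⁻¹ = [[-5/4, 0, -3/4], [-2, 1, -2], [-3/4, 0, -1/4]].
Y = N⁻¹(A − Q) = [[-2, 2], [-2, 0], [2, 2]].

Y = [[-2, 2], [-2, 0], [2, 2]]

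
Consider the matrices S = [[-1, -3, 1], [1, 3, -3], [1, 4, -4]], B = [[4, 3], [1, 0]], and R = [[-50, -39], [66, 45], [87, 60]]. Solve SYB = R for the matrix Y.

Left-multiply by S⁻¹ and right-multiply by B⁻¹: Y = S⁻¹RB⁻¹.
S has determinant -2; S⁻¹ = [[0, 4, -3], [-1/2, -3/2, 1], [-1/2, -1/2, 0]].
det B = -3, so B⁻¹ = [[0, 1], [1/3, -4/3]].
S⁻¹R = [[3, 0], [13, 12], [-8, -3]].
Y = (S⁻¹R)B⁻¹ = [[0, 3], [4, -3], [-1, -4]].

Y = [[0, 3], [4, -3], [-1, -4]]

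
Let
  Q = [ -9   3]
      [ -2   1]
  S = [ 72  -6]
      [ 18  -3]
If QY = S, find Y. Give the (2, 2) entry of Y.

-5

Q is on the left of Y, so left-multiply by Q⁻¹: Y = Q⁻¹S.
Q has determinant -3; Q⁻¹ = [[-1/3, 1], [-2/3, 3]].
Y = Q⁻¹S = [[-1/3, 1], [-2/3, 3]] · [[72, -6], [18, -3]] = [[-6, -1], [6, -5]].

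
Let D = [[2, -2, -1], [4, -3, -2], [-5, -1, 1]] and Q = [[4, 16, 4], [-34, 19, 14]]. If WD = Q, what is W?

Since D sits to the right of W, W = QD⁻¹.
D has determinant -3; D⁻¹ = [[5/3, -1, -1/3], [-2, 1, 0], [19/3, -4, -2/3]].
W = QD⁻¹ = [[4, 16, 4], [-34, 19, 14]] · [[5/3, -1, -1/3], [-2, 1, 0], [19/3, -4, -2/3]] = [[0, -4, -4], [-6, -3, 2]].

W = [[0, -4, -4], [-6, -3, 2]]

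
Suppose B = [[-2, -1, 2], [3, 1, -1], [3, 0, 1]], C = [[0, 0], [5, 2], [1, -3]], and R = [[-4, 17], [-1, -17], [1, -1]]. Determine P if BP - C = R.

P = [[1, -3], [0, -1], [-1, 5]]

BP = R + C = [[-4, 17], [4, -15], [2, -4]].
B is on the left of P, so left-multiply by B⁻¹: P = B⁻¹(R + C).
det B = -2, so B⁻¹ = [[-1/2, -1/2, 1/2], [3, 4, -2], [3/2, 3/2, -1/2]].
P = B⁻¹(R + C) = [[1, -3], [0, -1], [-1, 5]].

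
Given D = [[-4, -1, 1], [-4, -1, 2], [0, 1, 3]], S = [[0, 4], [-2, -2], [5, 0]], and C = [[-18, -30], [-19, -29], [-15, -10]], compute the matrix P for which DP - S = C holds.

DP = C + S = [[-18, -26], [-21, -31], [-10, -10]].
Left-multiplying both sides by D⁻¹ gives P = D⁻¹(C + S).
D has determinant 4; D⁻¹ = [[-5/4, 1, -1/4], [3, -3, 1], [-1, 1, 0]].
P = D⁻¹(C + S) = [[4, 4], [-1, 5], [-3, -5]].

P = [[4, 4], [-1, 5], [-3, -5]]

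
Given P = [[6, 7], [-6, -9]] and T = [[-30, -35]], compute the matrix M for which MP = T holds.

Right-multiplying both sides by P⁻¹ gives M = TP⁻¹.
det P = -12, so P⁻¹ = [[3/4, 7/12], [-1/2, -1/2]].
M = TP⁻¹ = [[-30, -35]] · [[3/4, 7/12], [-1/2, -1/2]] = [[-5, 0]].

M = [[-5, 0]]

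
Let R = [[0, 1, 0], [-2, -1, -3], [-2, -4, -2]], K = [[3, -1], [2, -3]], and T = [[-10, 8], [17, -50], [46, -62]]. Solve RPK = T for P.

P = R⁻¹TK⁻¹ (apply R⁻¹ on the left and K⁻¹ on the right).
R has determinant 2; R⁻¹ = [[-5, 1, -3/2], [1, 0, 0], [3, -1, 1]].
det K = -7; the adjugate gives K⁻¹ = [[3/7, -1/7], [2/7, -3/7]].
R⁻¹T = [[-2, 3], [-10, 8], [-1, 12]].
P = (R⁻¹T)K⁻¹ = [[0, -1], [-2, -2], [3, -5]].

P = [[0, -1], [-2, -2], [3, -5]]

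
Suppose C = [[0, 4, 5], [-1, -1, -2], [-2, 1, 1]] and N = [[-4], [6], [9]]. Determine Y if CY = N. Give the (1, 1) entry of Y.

-5

Left-multiplying both sides by C⁻¹ gives Y = C⁻¹N.
det C = 5; the adjugate gives C⁻¹ = [[1/5, 1/5, -3/5], [1, 2, -1], [-3/5, -8/5, 4/5]].
Y = C⁻¹N = [[1/5, 1/5, -3/5], [1, 2, -1], [-3/5, -8/5, 4/5]] · [[-4], [6], [9]] = [[-5], [-1], [0]].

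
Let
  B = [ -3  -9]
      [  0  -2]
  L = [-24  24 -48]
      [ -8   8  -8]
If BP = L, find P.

P = [[-4, 4, 4], [4, -4, 4]]

Since B multiplies P on the left, P = B⁻¹L.
det B = 6, so B⁻¹ = [[-1/3, 3/2], [0, -1/2]].
P = B⁻¹L = [[-1/3, 3/2], [0, -1/2]] · [[-24, 24, -48], [-8, 8, -8]] = [[-4, 4, 4], [4, -4, 4]].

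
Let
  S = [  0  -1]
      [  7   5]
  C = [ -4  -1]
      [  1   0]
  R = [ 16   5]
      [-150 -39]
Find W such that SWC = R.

Isolating W: multiply by S⁻¹ from the left and C⁻¹ from the right, so W = S⁻¹RC⁻¹.
S has determinant 7; S⁻¹ = [[5/7, 1/7], [-1, 0]].
det C = 1, so C⁻¹ = [[0, 1], [-1, -4]].
S⁻¹R = [[-10, -2], [-16, -5]].
W = (S⁻¹R)C⁻¹ = [[2, -2], [5, 4]].

W = [[2, -2], [5, 4]]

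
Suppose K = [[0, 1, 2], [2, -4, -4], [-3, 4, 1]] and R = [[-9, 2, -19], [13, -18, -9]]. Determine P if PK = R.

Right-multiplying both sides by K⁻¹ gives P = RK⁻¹.
K has determinant 2; K⁻¹ = [[6, 7/2, 2], [5, 3, 2], [-2, -3/2, -1]].
P = RK⁻¹ = [[-9, 2, -19], [13, -18, -9]] · [[6, 7/2, 2], [5, 3, 2], [-2, -3/2, -1]] = [[-6, 3, 5], [6, 5, -1]].

P = [[-6, 3, 5], [6, 5, -1]]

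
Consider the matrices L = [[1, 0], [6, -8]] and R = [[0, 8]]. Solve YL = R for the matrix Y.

Right-multiplying both sides by L⁻¹ gives Y = RL⁻¹.
L has determinant -8; L⁻¹ = [[1, 0], [3/4, -1/8]].
Y = RL⁻¹ = [[0, 8]] · [[1, 0], [3/4, -1/8]] = [[6, -1]].

Y = [[6, -1]]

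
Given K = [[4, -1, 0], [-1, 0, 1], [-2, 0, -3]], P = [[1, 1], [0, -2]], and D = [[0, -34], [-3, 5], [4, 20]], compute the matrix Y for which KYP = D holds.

Y = [[1, 4], [4, -1], [-2, 0]]

Y = K⁻¹DP⁻¹ (apply K⁻¹ on the left and P⁻¹ on the right).
det K = 5, so K⁻¹ = [[0, -3/5, -1/5], [-1, -12/5, -4/5], [0, 2/5, -1/5]].
det P = -2, so P⁻¹ = [[1, 1/2], [0, -1/2]].
K⁻¹D = [[1, -7], [4, 6], [-2, -2]].
Y = (K⁻¹D)P⁻¹ = [[1, 4], [4, -1], [-2, 0]].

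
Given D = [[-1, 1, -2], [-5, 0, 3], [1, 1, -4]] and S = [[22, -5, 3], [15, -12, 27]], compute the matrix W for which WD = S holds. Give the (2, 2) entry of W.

Since D sits to the right of W, W = SD⁻¹.
det D = -4; the adjugate gives D⁻¹ = [[3/4, -1/2, -3/4], [17/4, -3/2, -13/4], [5/4, -1/2, -5/4]].
W = SD⁻¹ = [[22, -5, 3], [15, -12, 27]] · [[3/4, -1/2, -3/4], [17/4, -3/2, -13/4], [5/4, -1/2, -5/4]] = [[-1, -5, -4], [-6, -3, -6]].

-3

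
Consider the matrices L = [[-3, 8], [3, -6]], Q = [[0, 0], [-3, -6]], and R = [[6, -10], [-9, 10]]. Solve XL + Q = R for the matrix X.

X = [[1, 3], [2, 0]]

XL = R − Q = [[6, -10], [-6, 16]].
L is on the right of X, so right-multiply by L⁻¹: X = (R − Q)L⁻¹.
det L = -6, so L⁻¹ = [[1, 4/3], [1/2, 1/2]].
X = (R − Q)L⁻¹ = [[1, 3], [2, 0]].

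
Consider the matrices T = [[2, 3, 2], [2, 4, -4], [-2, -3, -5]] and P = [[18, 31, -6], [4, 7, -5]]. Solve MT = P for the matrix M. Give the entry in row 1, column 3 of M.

Right-multiplying both sides by T⁻¹ gives M = PT⁻¹.
T has determinant -6; T⁻¹ = [[16/3, -3/2, 10/3], [-3, 1, -2], [-1/3, 0, -1/3]].
M = PT⁻¹ = [[18, 31, -6], [4, 7, -5]] · [[16/3, -3/2, 10/3], [-3, 1, -2], [-1/3, 0, -1/3]] = [[5, 4, 0], [2, 1, 1]].

0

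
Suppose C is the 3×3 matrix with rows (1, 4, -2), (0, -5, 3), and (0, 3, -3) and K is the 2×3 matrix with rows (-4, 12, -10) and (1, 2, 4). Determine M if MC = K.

C is on the right of M, so right-multiply by C⁻¹: M = KC⁻¹.
det C = 6, so C⁻¹ = [[1, 1, 1/3], [0, -1/2, -1/2], [0, -1/2, -5/6]].
M = KC⁻¹ = [[-4, 12, -10], [1, 2, 4]] · [[1, 1, 1/3], [0, -1/2, -1/2], [0, -1/2, -5/6]] = [[-4, -5, 1], [1, -2, -4]].

M = [[-4, -5, 1], [1, -2, -4]]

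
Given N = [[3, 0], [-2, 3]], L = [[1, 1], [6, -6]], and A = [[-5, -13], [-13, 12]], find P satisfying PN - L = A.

P = [[-4, -4], [-1, 2]]

PN = A + L = [[-4, -12], [-7, 6]].
Since N sits to the right of P, P = (A + L)N⁻¹.
N has determinant 9; N⁻¹ = [[1/3, 0], [2/9, 1/3]].
P = (A + L)N⁻¹ = [[-4, -4], [-1, 2]].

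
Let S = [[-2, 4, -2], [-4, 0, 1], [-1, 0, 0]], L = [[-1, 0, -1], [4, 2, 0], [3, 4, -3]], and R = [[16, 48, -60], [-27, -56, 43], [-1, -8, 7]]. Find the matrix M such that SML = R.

Isolating M: multiply by S⁻¹ from the left and L⁻¹ from the right, so M = S⁻¹RL⁻¹.
det S = -4; the adjugate gives S⁻¹ = [[0, 0, -1], [1/4, 1/2, -5/2], [0, 1, -4]].
L has determinant -4; L⁻¹ = [[3/2, 1, -1/2], [-3, -3/2, 1], [-5/2, -1, 1/2]].
S⁻¹R = [[1, 8, -7], [-7, 4, -11], [-23, -24, 15]].
M = (S⁻¹R)L⁻¹ = [[-5, -4, 4], [5, -2, 2], [0, -2, -5]].

M = [[-5, -4, 4], [5, -2, 2], [0, -2, -5]]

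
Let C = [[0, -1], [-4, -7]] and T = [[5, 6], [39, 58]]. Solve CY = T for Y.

Y = [[-1, -4], [-5, -6]]

Since C multiplies Y on the left, Y = C⁻¹T.
det C = -4, so C⁻¹ = [[7/4, -1/4], [-1, 0]].
Y = C⁻¹T = [[7/4, -1/4], [-1, 0]] · [[5, 6], [39, 58]] = [[-1, -4], [-5, -6]].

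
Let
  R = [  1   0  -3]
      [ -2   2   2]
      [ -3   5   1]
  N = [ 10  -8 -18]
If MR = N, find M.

M = [[6, 1, -2]]

R is on the right of M, so right-multiply by R⁻¹: M = NR⁻¹.
det R = 4, so R⁻¹ = [[-2, -15/4, 3/2], [-1, -2, 1], [-1, -5/4, 1/2]].
M = NR⁻¹ = [[10, -8, -18]] · [[-2, -15/4, 3/2], [-1, -2, 1], [-1, -5/4, 1/2]] = [[6, 1, -2]].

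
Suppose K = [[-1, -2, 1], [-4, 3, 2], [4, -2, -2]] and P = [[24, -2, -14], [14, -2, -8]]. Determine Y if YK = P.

Y = [[-4, 0, 5], [-2, 0, 3]]

Since K sits to the right of Y, Y = PK⁻¹.
det K = -2, so K⁻¹ = [[1, 3, 7/2], [0, 1, 1], [2, 5, 11/2]].
Y = PK⁻¹ = [[24, -2, -14], [14, -2, -8]] · [[1, 3, 7/2], [0, 1, 1], [2, 5, 11/2]] = [[-4, 0, 5], [-2, 0, 3]].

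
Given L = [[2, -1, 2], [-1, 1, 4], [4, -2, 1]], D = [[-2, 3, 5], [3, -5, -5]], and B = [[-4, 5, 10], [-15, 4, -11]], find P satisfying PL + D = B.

P = [[-2, 2, 1], [-1, 0, -4]]

PL = B − D = [[-2, 2, 5], [-18, 9, -6]].
Since L sits to the right of P, P = (B − D)L⁻¹.
L has determinant -3; L⁻¹ = [[-3, 1, 2], [-17/3, 2, 10/3], [2/3, 0, -1/3]].
P = (B − D)L⁻¹ = [[-2, 2, 1], [-1, 0, -4]].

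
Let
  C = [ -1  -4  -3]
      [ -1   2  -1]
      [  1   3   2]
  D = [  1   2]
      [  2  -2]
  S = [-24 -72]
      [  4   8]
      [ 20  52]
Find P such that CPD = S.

P = [[3, 2], [5, 0], [3, -2]]

Left-multiply by C⁻¹ and right-multiply by D⁻¹: P = C⁻¹SD⁻¹.
C has determinant 4; C⁻¹ = [[7/4, -1/4, 5/2], [1/4, 1/4, 1/2], [-5/4, -1/4, -3/2]].
det D = -6; the adjugate gives D⁻¹ = [[1/3, 1/3], [1/3, -1/6]].
C⁻¹S = [[7, 2], [5, 10], [-1, 10]].
P = (C⁻¹S)D⁻¹ = [[3, 2], [5, 0], [3, -2]].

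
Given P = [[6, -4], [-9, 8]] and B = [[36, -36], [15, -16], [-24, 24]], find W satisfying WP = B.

W = [[-3, -6], [-2, -3], [2, 4]]

Right-multiplying both sides by P⁻¹ gives W = BP⁻¹.
det P = 12; the adjugate gives P⁻¹ = [[2/3, 1/3], [3/4, 1/2]].
W = BP⁻¹ = [[36, -36], [15, -16], [-24, 24]] · [[2/3, 1/3], [3/4, 1/2]] = [[-3, -6], [-2, -3], [2, 4]].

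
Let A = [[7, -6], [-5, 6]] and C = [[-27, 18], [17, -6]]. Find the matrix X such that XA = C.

X = [[-6, -3], [6, 5]]

Right-multiplying both sides by A⁻¹ gives X = CA⁻¹.
A has determinant 12; A⁻¹ = [[1/2, 1/2], [5/12, 7/12]].
X = CA⁻¹ = [[-27, 18], [17, -6]] · [[1/2, 1/2], [5/12, 7/12]] = [[-6, -3], [6, 5]].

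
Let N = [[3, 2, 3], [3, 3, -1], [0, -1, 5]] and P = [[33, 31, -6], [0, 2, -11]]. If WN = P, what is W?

W = [[5, 6, -3], [1, -1, -3]]

Since N sits to the right of W, W = PN⁻¹.
N has determinant 3; N⁻¹ = [[14/3, -13/3, -11/3], [-5, 5, 4], [-1, 1, 1]].
W = PN⁻¹ = [[33, 31, -6], [0, 2, -11]] · [[14/3, -13/3, -11/3], [-5, 5, 4], [-1, 1, 1]] = [[5, 6, -3], [1, -1, -3]].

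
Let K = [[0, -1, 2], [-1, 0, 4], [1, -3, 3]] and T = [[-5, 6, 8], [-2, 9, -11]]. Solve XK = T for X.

X = [[-6, 5, 0], [-6, 1, -1]]

Since K sits to the right of X, X = TK⁻¹.
K has determinant -1; K⁻¹ = [[-12, 3, 4], [-7, 2, 2], [-3, 1, 1]].
X = TK⁻¹ = [[-5, 6, 8], [-2, 9, -11]] · [[-12, 3, 4], [-7, 2, 2], [-3, 1, 1]] = [[-6, 5, 0], [-6, 1, -1]].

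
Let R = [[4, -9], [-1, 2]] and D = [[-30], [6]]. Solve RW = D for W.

R is on the left of W, so left-multiply by R⁻¹: W = R⁻¹D.
det R = -1, so R⁻¹ = [[-2, -9], [-1, -4]].
W = R⁻¹D = [[-2, -9], [-1, -4]] · [[-30], [6]] = [[6], [6]].

W = [[6], [6]]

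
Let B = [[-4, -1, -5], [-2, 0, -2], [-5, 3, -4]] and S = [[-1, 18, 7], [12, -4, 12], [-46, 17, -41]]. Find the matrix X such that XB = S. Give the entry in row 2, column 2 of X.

Right-multiplying both sides by B⁻¹ gives X = SB⁻¹.
det B = 4, so B⁻¹ = [[3/2, -19/4, 1/2], [1/2, -9/4, 1/2], [-3/2, 17/4, -1/2]].
X = SB⁻¹ = [[-1, 18, 7], [12, -4, 12], [-46, 17, -41]] · [[3/2, -19/4, 1/2], [1/2, -9/4, 1/2], [-3/2, 17/4, -1/2]] = [[-3, -6, 5], [-2, 3, -2], [1, 6, 6]].

3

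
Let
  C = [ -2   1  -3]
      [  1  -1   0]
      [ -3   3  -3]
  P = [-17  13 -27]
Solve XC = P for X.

X = [[4, 6, 5]]

C is on the right of X, so right-multiply by C⁻¹: X = PC⁻¹.
C has determinant -3; C⁻¹ = [[-1, 2, 1], [-1, 1, 1], [0, -1, -1/3]].
X = PC⁻¹ = [[-17, 13, -27]] · [[-1, 2, 1], [-1, 1, 1], [0, -1, -1/3]] = [[4, 6, 5]].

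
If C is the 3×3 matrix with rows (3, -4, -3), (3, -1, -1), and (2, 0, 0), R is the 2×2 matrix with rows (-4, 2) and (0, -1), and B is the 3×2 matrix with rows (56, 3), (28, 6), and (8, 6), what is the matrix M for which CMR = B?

M = C⁻¹BR⁻¹ (apply C⁻¹ on the left and R⁻¹ on the right).
C has determinant 2; C⁻¹ = [[0, 0, 1/2], [-1, 3, -3], [1, -4, 9/2]].
det R = 4, so R⁻¹ = [[-1/4, -1/2], [0, -1]].
C⁻¹B = [[4, 3], [4, -3], [-20, 6]].
M = (C⁻¹B)R⁻¹ = [[-1, -5], [-1, 1], [5, 4]].

M = [[-1, -5], [-1, 1], [5, 4]]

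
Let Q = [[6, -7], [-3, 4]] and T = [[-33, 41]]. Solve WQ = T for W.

Q is on the right of W, so right-multiply by Q⁻¹: W = TQ⁻¹.
Q has determinant 3; Q⁻¹ = [[4/3, 7/3], [1, 2]].
W = TQ⁻¹ = [[-33, 41]] · [[4/3, 7/3], [1, 2]] = [[-3, 5]].

W = [[-3, 5]]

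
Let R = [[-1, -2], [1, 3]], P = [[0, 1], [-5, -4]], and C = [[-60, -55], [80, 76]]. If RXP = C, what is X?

Left-multiply by R⁻¹ and right-multiply by P⁻¹: X = R⁻¹CP⁻¹.
det R = -1; the adjugate gives R⁻¹ = [[-3, -2], [1, 1]].
P has determinant 5; P⁻¹ = [[-4/5, -1/5], [1, 0]].
R⁻¹C = [[20, 13], [20, 21]].
X = (R⁻¹C)P⁻¹ = [[-3, -4], [5, -4]].

X = [[-3, -4], [5, -4]]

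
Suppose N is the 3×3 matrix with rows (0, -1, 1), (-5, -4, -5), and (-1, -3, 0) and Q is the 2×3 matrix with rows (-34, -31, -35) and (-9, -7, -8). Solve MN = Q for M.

Since N sits to the right of M, M = QN⁻¹.
det N = 6; the adjugate gives N⁻¹ = [[-5/2, -1/2, 3/2], [5/6, 1/6, -5/6], [11/6, 1/6, -5/6]].
M = QN⁻¹ = [[-34, -31, -35], [-9, -7, -8]] · [[-5/2, -1/2, 3/2], [5/6, 1/6, -5/6], [11/6, 1/6, -5/6]] = [[-5, 6, 4], [2, 2, -1]].

M = [[-5, 6, 4], [2, 2, -1]]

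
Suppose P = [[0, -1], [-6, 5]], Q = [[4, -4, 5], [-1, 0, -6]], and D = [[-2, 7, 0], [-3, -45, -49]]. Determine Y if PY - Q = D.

PY = D + Q = [[2, 3, 5], [-4, -45, -55]].
P is on the left of Y, so left-multiply by P⁻¹: Y = P⁻¹(D + Q).
P has determinant -6; P⁻¹ = [[-5/6, -1/6], [-1, 0]].
Y = P⁻¹(D + Q) = [[-1, 5, 5], [-2, -3, -5]].

Y = [[-1, 5, 5], [-2, -3, -5]]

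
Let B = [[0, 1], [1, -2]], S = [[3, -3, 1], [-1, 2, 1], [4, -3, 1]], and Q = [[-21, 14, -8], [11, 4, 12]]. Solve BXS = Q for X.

X = [[-5, 4, -3], [-1, -2, -5]]

X = B⁻¹QS⁻¹ (apply B⁻¹ on the left and S⁻¹ on the right).
B has determinant -1; B⁻¹ = [[2, 1], [1, 0]].
S has determinant -5; S⁻¹ = [[-1, 0, 1], [-1, 1/5, 4/5], [1, 3/5, -3/5]].
B⁻¹Q = [[-31, 32, -4], [-21, 14, -8]].
X = (B⁻¹Q)S⁻¹ = [[-5, 4, -3], [-1, -2, -5]].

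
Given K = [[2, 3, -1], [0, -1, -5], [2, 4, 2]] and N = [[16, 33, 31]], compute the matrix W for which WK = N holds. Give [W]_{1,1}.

K is on the right of W, so right-multiply by K⁻¹: W = NK⁻¹.
K has determinant 4; K⁻¹ = [[9/2, -5/2, -4], [-5/2, 3/2, 5/2], [1/2, -1/2, -1/2]].
W = NK⁻¹ = [[16, 33, 31]] · [[9/2, -5/2, -4], [-5/2, 3/2, 5/2], [1/2, -1/2, -1/2]] = [[5, -6, 3]].

5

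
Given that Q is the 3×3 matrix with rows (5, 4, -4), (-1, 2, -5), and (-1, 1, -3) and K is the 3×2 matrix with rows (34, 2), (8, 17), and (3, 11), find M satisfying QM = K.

Left-multiplying both sides by Q⁻¹ gives M = Q⁻¹K.
Q has determinant -1; Q⁻¹ = [[1, -8, 12], [-2, 19, -29], [-1, 9, -14]].
M = Q⁻¹K = [[1, -8, 12], [-2, 19, -29], [-1, 9, -14]] · [[34, 2], [8, 17], [3, 11]] = [[6, -2], [-3, 0], [-4, -3]].

M = [[6, -2], [-3, 0], [-4, -3]]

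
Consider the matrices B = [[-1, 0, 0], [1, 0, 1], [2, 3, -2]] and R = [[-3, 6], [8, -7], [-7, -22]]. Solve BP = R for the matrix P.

P = [[3, -6], [-1, -4], [5, -1]]

B is on the left of P, so left-multiply by B⁻¹: P = B⁻¹R.
B has determinant 3; B⁻¹ = [[-1, 0, 0], [4/3, 2/3, 1/3], [1, 1, 0]].
P = B⁻¹R = [[-1, 0, 0], [4/3, 2/3, 1/3], [1, 1, 0]] · [[-3, 6], [8, -7], [-7, -22]] = [[3, -6], [-1, -4], [5, -1]].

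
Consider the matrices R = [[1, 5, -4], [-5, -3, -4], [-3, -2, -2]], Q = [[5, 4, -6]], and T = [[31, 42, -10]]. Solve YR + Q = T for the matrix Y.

Y = [[5, -3, -2]]

YR = T − Q = [[26, 38, -4]].
Since R sits to the right of Y, Y = (T − Q)R⁻¹.
det R = 4, so R⁻¹ = [[-1/2, 9/2, -8], [1/2, -7/2, 6], [1/4, -13/4, 11/2]].
Y = (T − Q)R⁻¹ = [[5, -3, -2]].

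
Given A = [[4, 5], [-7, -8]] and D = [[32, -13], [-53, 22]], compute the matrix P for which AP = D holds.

A is on the left of P, so left-multiply by A⁻¹: P = A⁻¹D.
det A = 3; the adjugate gives A⁻¹ = [[-8/3, -5/3], [7/3, 4/3]].
P = A⁻¹D = [[-8/3, -5/3], [7/3, 4/3]] · [[32, -13], [-53, 22]] = [[3, -2], [4, -1]].

P = [[3, -2], [4, -1]]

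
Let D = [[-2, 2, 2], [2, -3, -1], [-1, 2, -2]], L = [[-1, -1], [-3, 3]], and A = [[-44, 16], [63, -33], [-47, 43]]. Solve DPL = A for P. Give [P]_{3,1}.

3

P = D⁻¹AL⁻¹ (apply D⁻¹ on the left and L⁻¹ on the right).
det D = -4; the adjugate gives D⁻¹ = [[-2, -2, -1], [-5/4, -3/2, -1/2], [-1/4, -1/2, -1/2]].
det L = -6; the adjugate gives L⁻¹ = [[-1/2, -1/6], [-1/2, 1/6]].
D⁻¹A = [[9, -9], [-16, 8], [3, -9]].
P = (D⁻¹A)L⁻¹ = [[0, -3], [4, 4], [3, -2]].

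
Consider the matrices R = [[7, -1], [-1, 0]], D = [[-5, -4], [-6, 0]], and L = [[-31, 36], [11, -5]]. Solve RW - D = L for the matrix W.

W = [[-5, 5], [1, 3]]

RW = L + D = [[-36, 32], [5, -5]].
Left-multiplying both sides by R⁻¹ gives W = R⁻¹(L + D).
R has determinant -1; R⁻¹ = [[0, -1], [-1, -7]].
W = R⁻¹(L + D) = [[-5, 5], [1, 3]].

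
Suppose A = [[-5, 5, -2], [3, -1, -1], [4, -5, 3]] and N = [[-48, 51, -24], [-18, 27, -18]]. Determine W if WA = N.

W = [[5, -1, -5], [3, 3, -3]]

Right-multiplying both sides by A⁻¹ gives W = NA⁻¹.
det A = -3, so A⁻¹ = [[8/3, 5/3, 7/3], [13/3, 7/3, 11/3], [11/3, 5/3, 10/3]].
W = NA⁻¹ = [[-48, 51, -24], [-18, 27, -18]] · [[8/3, 5/3, 7/3], [13/3, 7/3, 11/3], [11/3, 5/3, 10/3]] = [[5, -1, -5], [3, 3, -3]].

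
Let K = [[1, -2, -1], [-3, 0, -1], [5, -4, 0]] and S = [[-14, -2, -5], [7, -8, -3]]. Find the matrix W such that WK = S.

W = [[-1, 6, 1], [4, -1, 0]]

K is on the right of W, so right-multiply by K⁻¹: W = SK⁻¹.
det K = -6, so K⁻¹ = [[2/3, -2/3, -1/3], [5/6, -5/6, -2/3], [-2, 1, 1]].
W = SK⁻¹ = [[-14, -2, -5], [7, -8, -3]] · [[2/3, -2/3, -1/3], [5/6, -5/6, -2/3], [-2, 1, 1]] = [[-1, 6, 1], [4, -1, 0]].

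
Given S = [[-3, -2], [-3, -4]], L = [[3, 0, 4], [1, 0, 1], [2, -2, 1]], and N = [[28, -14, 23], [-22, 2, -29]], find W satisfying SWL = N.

Isolating W: multiply by S⁻¹ from the left and L⁻¹ from the right, so W = S⁻¹NL⁻¹.
S has determinant 6; S⁻¹ = [[-2/3, 1/3], [1/2, -1/2]].
det L = -2; the adjugate gives L⁻¹ = [[-1, 4, 0], [-1/2, 5/2, -1/2], [1, -3, 0]].
S⁻¹N = [[-26, 10, -25], [25, -8, 26]].
W = (S⁻¹N)L⁻¹ = [[-4, -4, -5], [5, 2, 4]].

W = [[-4, -4, -5], [5, 2, 4]]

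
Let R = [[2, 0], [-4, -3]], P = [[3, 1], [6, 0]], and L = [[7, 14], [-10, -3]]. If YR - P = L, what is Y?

YR = L + P = [[10, 15], [-4, -3]].
Since R sits to the right of Y, Y = (L + P)R⁻¹.
det R = -6; the adjugate gives R⁻¹ = [[1/2, 0], [-2/3, -1/3]].
Y = (L + P)R⁻¹ = [[-5, -5], [0, 1]].

Y = [[-5, -5], [0, 1]]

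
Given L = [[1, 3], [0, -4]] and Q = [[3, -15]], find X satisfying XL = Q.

X = [[3, 6]]

Since L sits to the right of X, X = QL⁻¹.
det L = -4, so L⁻¹ = [[1, 3/4], [0, -1/4]].
X = QL⁻¹ = [[3, -15]] · [[1, 3/4], [0, -1/4]] = [[3, 6]].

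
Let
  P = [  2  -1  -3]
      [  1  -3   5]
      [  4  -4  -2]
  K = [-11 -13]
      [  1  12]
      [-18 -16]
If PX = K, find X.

X = [[-4, 1], [0, 3], [1, 4]]

Left-multiplying both sides by P⁻¹ gives X = P⁻¹K.
P has determinant 6; P⁻¹ = [[13/3, 5/3, -7/3], [11/3, 4/3, -13/6], [4/3, 2/3, -5/6]].
X = P⁻¹K = [[13/3, 5/3, -7/3], [11/3, 4/3, -13/6], [4/3, 2/3, -5/6]] · [[-11, -13], [1, 12], [-18, -16]] = [[-4, 1], [0, 3], [1, 4]].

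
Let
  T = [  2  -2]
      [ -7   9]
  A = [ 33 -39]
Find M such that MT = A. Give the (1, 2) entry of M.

-3

Since T sits to the right of M, M = AT⁻¹.
det T = 4; the adjugate gives T⁻¹ = [[9/4, 1/2], [7/4, 1/2]].
M = AT⁻¹ = [[33, -39]] · [[9/4, 1/2], [7/4, 1/2]] = [[6, -3]].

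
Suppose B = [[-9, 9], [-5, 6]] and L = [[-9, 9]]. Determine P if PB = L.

Since B sits to the right of P, P = LB⁻¹.
B has determinant -9; B⁻¹ = [[-2/3, 1], [-5/9, 1]].
P = LB⁻¹ = [[-9, 9]] · [[-2/3, 1], [-5/9, 1]] = [[1, 0]].

P = [[1, 0]]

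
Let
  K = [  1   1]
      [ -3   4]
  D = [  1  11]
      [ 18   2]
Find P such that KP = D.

P = [[-2, 6], [3, 5]]

Since K multiplies P on the left, P = K⁻¹D.
det K = 7, so K⁻¹ = [[4/7, -1/7], [3/7, 1/7]].
P = K⁻¹D = [[4/7, -1/7], [3/7, 1/7]] · [[1, 11], [18, 2]] = [[-2, 6], [3, 5]].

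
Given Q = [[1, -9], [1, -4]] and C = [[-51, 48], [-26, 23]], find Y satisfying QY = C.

Y = [[-6, 3], [5, -5]]

Q is on the left of Y, so left-multiply by Q⁻¹: Y = Q⁻¹C.
det Q = 5, so Q⁻¹ = [[-4/5, 9/5], [-1/5, 1/5]].
Y = Q⁻¹C = [[-4/5, 9/5], [-1/5, 1/5]] · [[-51, 48], [-26, 23]] = [[-6, 3], [5, -5]].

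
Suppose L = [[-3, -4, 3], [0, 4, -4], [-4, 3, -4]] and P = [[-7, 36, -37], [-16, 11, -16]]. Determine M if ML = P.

L is on the right of M, so right-multiply by L⁻¹: M = PL⁻¹.
det L = -4; the adjugate gives L⁻¹ = [[1, 7/4, -1], [-4, -6, 3], [-4, -25/4, 3]].
M = PL⁻¹ = [[-7, 36, -37], [-16, 11, -16]] · [[1, 7/4, -1], [-4, -6, 3], [-4, -25/4, 3]] = [[-3, 3, 4], [4, 6, 1]].

M = [[-3, 3, 4], [4, 6, 1]]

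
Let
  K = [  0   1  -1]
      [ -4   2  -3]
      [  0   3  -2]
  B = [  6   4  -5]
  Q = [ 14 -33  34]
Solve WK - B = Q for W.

W = [[-4, -5, -5]]

WK = Q + B = [[20, -29, 29]].
Since K sits to the right of W, W = (Q + B)K⁻¹.
det K = 4, so K⁻¹ = [[5/4, -1/4, -1/4], [-2, 0, 1], [-3, 0, 1]].
W = (Q + B)K⁻¹ = [[-4, -5, -5]].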